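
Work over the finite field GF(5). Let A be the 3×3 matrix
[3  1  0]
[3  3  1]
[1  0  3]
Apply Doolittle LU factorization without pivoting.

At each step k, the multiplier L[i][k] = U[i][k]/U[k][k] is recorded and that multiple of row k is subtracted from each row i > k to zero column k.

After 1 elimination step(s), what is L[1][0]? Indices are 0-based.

L[1][0] = 1

Step 1: pivot at (0,0) is 3.
  row1 ← row1 − (1)·row0  ⇒  L[1][0]=1, U row1=(0, 2, 1)
  row2 ← row2 − (2)·row0  ⇒  L[2][0]=2, U row2=(0, 3, 3)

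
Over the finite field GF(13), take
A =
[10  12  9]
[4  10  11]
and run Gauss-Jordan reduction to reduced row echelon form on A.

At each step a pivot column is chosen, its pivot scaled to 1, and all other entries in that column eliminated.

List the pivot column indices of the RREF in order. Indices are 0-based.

pivot columns: 0, 2

step 1: normalize row 0 (÷10) = (1, 9, 10)
  row 1: subtract 4×row0 = (0, 0, 10)
skip col 1 (zero from row 1)
step 2: normalize row 1 (÷10) = (0, 0, 1)
  row 0: subtract 10×row1 = (1, 9, 0)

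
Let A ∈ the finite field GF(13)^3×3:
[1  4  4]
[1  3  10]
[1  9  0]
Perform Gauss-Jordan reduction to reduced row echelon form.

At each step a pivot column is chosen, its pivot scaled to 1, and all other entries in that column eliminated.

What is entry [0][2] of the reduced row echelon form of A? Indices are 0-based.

M[0][2] = 2

step 1: normalize row 0 (÷1) = (1, 4, 4)
  row 1: subtract 1×row0 = (0, 12, 6)
  row 2: subtract 1×row0 = (0, 5, 9)
step 2: normalize row 1 (÷12) = (0, 1, 7)
  row 0: subtract 4×row1 = (1, 0, 2)
  row 2: subtract 5×row1 = (0, 0, 0)
skip col 2 (zero from row 2)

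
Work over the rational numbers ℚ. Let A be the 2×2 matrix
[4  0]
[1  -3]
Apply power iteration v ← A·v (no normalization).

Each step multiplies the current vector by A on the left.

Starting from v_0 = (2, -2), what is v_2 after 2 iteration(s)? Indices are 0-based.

v_0 = (2, -2).
v_1 = A·v_0 = (8, 8).
v_2 = A·v_1 = (32, -16).

v_2 = (32, -16)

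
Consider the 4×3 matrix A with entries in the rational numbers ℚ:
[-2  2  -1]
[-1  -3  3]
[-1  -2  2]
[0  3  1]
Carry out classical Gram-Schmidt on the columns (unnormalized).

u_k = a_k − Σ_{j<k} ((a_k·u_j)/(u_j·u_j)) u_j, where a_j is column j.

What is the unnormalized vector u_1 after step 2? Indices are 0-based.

Step 1: u_0 = a_0 = (-2, -1, -1, 0).
Step 2: u_1 = a_1 − (1/6)·u_0 = (7/3, -17/6, -11/6, 3).

u_1 = (7/3, -17/6, -11/6, 3)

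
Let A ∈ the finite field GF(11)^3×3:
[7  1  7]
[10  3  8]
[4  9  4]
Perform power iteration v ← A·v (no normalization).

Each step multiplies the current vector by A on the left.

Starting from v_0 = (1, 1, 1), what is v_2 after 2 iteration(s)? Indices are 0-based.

v_0 = (1, 1, 1).
v_1 = A·v_0 = (4, 10, 6).
v_2 = A·v_1 = (3, 8, 9).

v_2 = (3, 8, 9)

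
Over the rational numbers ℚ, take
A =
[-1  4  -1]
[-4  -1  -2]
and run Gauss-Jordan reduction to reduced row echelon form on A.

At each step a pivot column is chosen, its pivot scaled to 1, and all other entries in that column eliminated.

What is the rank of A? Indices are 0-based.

[1] R0 /= -1  ⇒  (1, -4, 1)
     R1 -= -4·R0  ⇒  (0, -17, 2)
[2] R1 /= -17  ⇒  (0, 1, -2/17)
     R0 -= -4·R1  ⇒  (1, 0, 9/17)

rank = 2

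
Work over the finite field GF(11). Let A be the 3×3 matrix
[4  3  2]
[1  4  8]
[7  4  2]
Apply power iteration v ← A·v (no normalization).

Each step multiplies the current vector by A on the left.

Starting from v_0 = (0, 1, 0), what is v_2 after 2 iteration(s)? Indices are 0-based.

v_2 = (10, 7, 1)

v_0 = (0, 1, 0).
v_1 = A·v_0 = (3, 4, 4).
v_2 = A·v_1 = (10, 7, 1).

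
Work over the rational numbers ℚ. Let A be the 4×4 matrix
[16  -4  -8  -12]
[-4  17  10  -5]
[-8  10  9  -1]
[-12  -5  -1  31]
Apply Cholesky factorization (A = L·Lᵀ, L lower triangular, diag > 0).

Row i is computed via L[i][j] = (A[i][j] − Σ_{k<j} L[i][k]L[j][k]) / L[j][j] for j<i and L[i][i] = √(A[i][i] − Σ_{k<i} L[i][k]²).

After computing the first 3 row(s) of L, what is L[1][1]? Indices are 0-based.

L[1][1] = 4

Step 1: L[0][0] = √(16) = 4.
  L[1][0] = (-4) / L[0][0] = -1.
Step 2: L[1][1] = √(16) = 4.
  L[2][0] = (-8) / L[0][0] = -2.
  L[2][1] = (8) / L[1][1] = 2.
Step 3: L[2][2] = √(1) = 1.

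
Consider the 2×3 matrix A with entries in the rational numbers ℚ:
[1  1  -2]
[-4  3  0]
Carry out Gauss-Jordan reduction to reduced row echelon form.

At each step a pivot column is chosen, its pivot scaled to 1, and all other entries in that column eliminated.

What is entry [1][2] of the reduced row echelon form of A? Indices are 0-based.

pivot(0,0)=1: scale R0 → (1, 1, -2)
  clear (1,0): R1 −= (-4)R0 → (0, 7, -8)
pivot(1,1)=7: scale R1 → (0, 1, -8/7)
  clear (0,1): R0 −= (1)R1 → (1, 0, -6/7)

M[1][2] = -8/7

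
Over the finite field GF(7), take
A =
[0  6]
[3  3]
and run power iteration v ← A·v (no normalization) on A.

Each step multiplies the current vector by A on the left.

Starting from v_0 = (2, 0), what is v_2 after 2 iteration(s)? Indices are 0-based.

v_0 = (2, 0).
v_1 = A·v_0 = (0, 6).
v_2 = A·v_1 = (1, 4).

v_2 = (1, 4)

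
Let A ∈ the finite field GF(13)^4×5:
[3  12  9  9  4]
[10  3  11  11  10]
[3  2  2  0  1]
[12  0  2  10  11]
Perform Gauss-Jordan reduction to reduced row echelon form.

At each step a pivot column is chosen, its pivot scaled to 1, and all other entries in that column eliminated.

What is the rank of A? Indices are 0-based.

step 1: normalize row 0 (÷3) = (1, 4, 3, 3, 10)
  row 1: subtract 10×row0 = (0, 2, 7, 7, 1)
  row 2: subtract 3×row0 = (0, 3, 6, 4, 10)
  row 3: subtract 12×row0 = (0, 4, 5, 0, 8)
step 2: normalize row 1 (÷2) = (0, 1, 10, 10, 7)
  row 0: subtract 4×row1 = (1, 0, 2, 2, 8)
  row 2: subtract 3×row1 = (0, 0, 2, 0, 2)
  row 3: subtract 4×row1 = (0, 0, 4, 12, 6)
step 3: normalize row 2 (÷2) = (0, 0, 1, 0, 1)
  row 0: subtract 2×row2 = (1, 0, 0, 2, 6)
  row 1: subtract 10×row2 = (0, 1, 0, 10, 10)
  row 3: subtract 4×row2 = (0, 0, 0, 12, 2)
step 4: normalize row 3 (÷12) = (0, 0, 0, 1, 11)
  row 0: subtract 2×row3 = (1, 0, 0, 0, 10)
  row 1: subtract 10×row3 = (0, 1, 0, 0, 4)

rank = 4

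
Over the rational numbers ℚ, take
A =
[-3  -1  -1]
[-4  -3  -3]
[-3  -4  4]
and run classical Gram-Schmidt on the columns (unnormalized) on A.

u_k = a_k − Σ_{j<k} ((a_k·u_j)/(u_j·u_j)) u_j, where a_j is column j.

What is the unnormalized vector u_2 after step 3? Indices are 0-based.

Step 1: u_0 = a_0 = (-3, -4, -3).
Step 2: u_1 = a_1 − (27/34)·u_0 = (47/34, 3/17, -55/34).
Step 3: u_2 = a_2 − (3/34)·u_0 − (-57/31)·u_1 = (56/31, -72/31, 40/31).

u_2 = (56/31, -72/31, 40/31)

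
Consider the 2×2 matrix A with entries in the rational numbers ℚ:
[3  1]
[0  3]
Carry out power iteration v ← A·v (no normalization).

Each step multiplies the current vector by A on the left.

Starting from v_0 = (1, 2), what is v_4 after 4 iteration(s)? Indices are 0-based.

v_0 = (1, 2).
v_1 = A·v_0 = (5, 6).
v_2 = A·v_1 = (21, 18).
v_3 = A·v_2 = (81, 54).
v_4 = A·v_3 = (297, 162).

v_4 = (297, 162)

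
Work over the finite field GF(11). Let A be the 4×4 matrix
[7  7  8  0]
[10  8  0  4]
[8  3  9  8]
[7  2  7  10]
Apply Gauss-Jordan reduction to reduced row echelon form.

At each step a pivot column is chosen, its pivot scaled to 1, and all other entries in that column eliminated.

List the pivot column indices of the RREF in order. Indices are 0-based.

pivot columns: 0, 1, 2, 3

step 1: normalize row 0 (÷7) = (1, 1, 9, 0)
  row 1: subtract 10×row0 = (0, 9, 9, 4)
  row 2: subtract 8×row0 = (0, 6, 3, 8)
  row 3: subtract 7×row0 = (0, 6, 10, 10)
step 2: normalize row 1 (÷9) = (0, 1, 1, 9)
  row 0: subtract 1×row1 = (1, 0, 8, 2)
  row 2: subtract 6×row1 = (0, 0, 8, 9)
  row 3: subtract 6×row1 = (0, 0, 4, 0)
step 3: normalize row 2 (÷8) = (0, 0, 1, 8)
  row 0: subtract 8×row2 = (1, 0, 0, 4)
  row 1: subtract 1×row2 = (0, 1, 0, 1)
  row 3: subtract 4×row2 = (0, 0, 0, 1)
step 4: normalize row 3 (÷1) = (0, 0, 0, 1)
  row 0: subtract 4×row3 = (1, 0, 0, 0)
  row 1: subtract 1×row3 = (0, 1, 0, 0)
  row 2: subtract 8×row3 = (0, 0, 1, 0)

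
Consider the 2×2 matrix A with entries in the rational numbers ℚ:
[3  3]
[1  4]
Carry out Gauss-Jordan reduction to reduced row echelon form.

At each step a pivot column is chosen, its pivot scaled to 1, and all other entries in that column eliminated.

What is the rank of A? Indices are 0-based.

[1] R0 /= 3  ⇒  (1, 1)
     R1 -= 1·R0  ⇒  (0, 3)
[2] R1 /= 3  ⇒  (0, 1)
     R0 -= 1·R1  ⇒  (1, 0)

rank = 2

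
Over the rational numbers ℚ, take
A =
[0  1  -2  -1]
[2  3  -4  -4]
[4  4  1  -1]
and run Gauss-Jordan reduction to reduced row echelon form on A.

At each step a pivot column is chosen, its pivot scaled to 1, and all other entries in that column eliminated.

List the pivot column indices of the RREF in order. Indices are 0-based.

pivot columns: 0, 1, 2

[1] R0 <-> R1
[1] R0 /= 2  ⇒  (1, 3/2, -2, -2)
     R2 -= 4·R0  ⇒  (0, -2, 9, 7)
[2] R1 /= 1  ⇒  (0, 1, -2, -1)
     R0 -= 3/2·R1  ⇒  (1, 0, 1, -1/2)
     R2 -= -2·R1  ⇒  (0, 0, 5, 5)
[3] R2 /= 5  ⇒  (0, 0, 1, 1)
     R0 -= 1·R2  ⇒  (1, 0, 0, -3/2)
     R1 -= -2·R2  ⇒  (0, 1, 0, 1)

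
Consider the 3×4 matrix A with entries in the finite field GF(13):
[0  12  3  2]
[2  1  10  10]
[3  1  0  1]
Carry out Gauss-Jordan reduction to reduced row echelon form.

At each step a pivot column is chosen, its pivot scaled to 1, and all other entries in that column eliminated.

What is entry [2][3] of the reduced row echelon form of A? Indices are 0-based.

M[2][3] = 8

step 1: exchange rows 0,1
step 1: normalize row 0 (÷2) = (1, 7, 5, 5)
  row 2: subtract 3×row0 = (0, 6, 11, 12)
step 2: normalize row 1 (÷12) = (0, 1, 10, 11)
  row 0: subtract 7×row1 = (1, 0, 0, 6)
  row 2: subtract 6×row1 = (0, 0, 3, 11)
step 3: normalize row 2 (÷3) = (0, 0, 1, 8)
  row 1: subtract 10×row2 = (0, 1, 0, 9)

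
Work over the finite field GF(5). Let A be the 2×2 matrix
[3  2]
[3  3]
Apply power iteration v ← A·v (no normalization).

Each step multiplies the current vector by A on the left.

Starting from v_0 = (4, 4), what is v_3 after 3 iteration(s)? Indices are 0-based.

v_3 = (3, 0)

v_0 = (4, 4).
v_1 = A·v_0 = (0, 4).
v_2 = A·v_1 = (3, 2).
v_3 = A·v_2 = (3, 0).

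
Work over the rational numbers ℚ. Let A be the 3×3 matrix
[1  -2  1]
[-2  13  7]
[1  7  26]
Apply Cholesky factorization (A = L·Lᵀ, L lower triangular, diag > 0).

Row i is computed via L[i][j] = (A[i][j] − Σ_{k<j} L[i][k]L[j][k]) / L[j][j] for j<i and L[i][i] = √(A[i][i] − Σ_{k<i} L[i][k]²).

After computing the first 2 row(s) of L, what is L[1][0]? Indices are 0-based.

L[1][0] = -2

Step 1: L[0][0] = √(1) = 1.
  L[1][0] = (-2) / L[0][0] = -2.
Step 2: L[1][1] = √(9) = 3.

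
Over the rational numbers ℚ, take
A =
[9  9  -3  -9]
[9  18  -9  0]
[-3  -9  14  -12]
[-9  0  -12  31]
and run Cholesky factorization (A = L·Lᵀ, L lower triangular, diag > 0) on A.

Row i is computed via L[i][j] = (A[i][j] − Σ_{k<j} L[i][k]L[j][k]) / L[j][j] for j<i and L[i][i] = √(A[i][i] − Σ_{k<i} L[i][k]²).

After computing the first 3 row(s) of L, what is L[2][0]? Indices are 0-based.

L[2][0] = -1

Step 1: L[0][0] = √(9) = 3.
  L[1][0] = (9) / L[0][0] = 3.
Step 2: L[1][1] = √(9) = 3.
  L[2][0] = (-3) / L[0][0] = -1.
  L[2][1] = (-6) / L[1][1] = -2.
Step 3: L[2][2] = √(9) = 3.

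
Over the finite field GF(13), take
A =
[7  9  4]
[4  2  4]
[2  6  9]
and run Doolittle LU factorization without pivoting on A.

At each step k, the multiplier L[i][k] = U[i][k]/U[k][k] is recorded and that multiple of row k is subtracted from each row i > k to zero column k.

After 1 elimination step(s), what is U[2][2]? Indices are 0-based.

U[2][2] = 6

Step 1: pivot at (0,0) is 7.
  row1 ← row1 − (8)·row0  ⇒  L[1][0]=8, U row1=(0, 8, 11)
  row2 ← row2 − (4)·row0  ⇒  L[2][0]=4, U row2=(0, 9, 6)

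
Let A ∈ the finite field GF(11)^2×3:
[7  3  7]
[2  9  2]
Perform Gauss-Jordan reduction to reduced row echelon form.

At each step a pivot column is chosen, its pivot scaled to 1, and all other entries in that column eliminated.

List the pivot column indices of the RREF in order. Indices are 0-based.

pivot columns: 0, 1

step 1: normalize row 0 (÷7) = (1, 2, 1)
  row 1: subtract 2×row0 = (0, 5, 0)
step 2: normalize row 1 (÷5) = (0, 1, 0)
  row 0: subtract 2×row1 = (1, 0, 1)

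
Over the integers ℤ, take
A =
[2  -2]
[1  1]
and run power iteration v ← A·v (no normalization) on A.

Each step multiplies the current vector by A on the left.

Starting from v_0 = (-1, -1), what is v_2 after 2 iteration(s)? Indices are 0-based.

v_2 = (4, -2)

v_0 = (-1, -1).
v_1 = A·v_0 = (0, -2).
v_2 = A·v_1 = (4, -2).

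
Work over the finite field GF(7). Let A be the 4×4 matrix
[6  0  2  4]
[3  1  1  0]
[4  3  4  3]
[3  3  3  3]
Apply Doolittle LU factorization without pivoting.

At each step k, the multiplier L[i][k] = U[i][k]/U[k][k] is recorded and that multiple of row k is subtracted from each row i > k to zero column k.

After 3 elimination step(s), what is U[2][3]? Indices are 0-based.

U[2][3] = 4

k=0: U[0][0]=6
  eliminate (1,0): mult=4, new row 1: (0, 1, 0, 5); set L[1][0]=4
  eliminate (2,0): mult=3, new row 2: (0, 3, 5, 5); set L[2][0]=3
  eliminate (3,0): mult=4, new row 3: (0, 3, 2, 1); set L[3][0]=4
k=1: U[1][1]=1
  eliminate (2,1): mult=3, new row 2: (0, 0, 5, 4); set L[2][1]=3
  eliminate (3,1): mult=3, new row 3: (0, 0, 2, 0); set L[3][1]=3
k=2: U[2][2]=5
  eliminate (3,2): mult=6, new row 3: (0, 0, 0, 4); set L[3][2]=6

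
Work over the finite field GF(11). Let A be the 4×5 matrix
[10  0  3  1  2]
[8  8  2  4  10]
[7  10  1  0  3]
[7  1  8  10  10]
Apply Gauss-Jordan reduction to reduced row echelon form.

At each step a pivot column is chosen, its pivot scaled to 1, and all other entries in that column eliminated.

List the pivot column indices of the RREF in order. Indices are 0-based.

pivot(0,0)=10: scale R0 → (1, 0, 8, 10, 9)
  clear (1,0): R1 −= (8)R0 → (0, 8, 4, 1, 4)
  clear (2,0): R2 −= (7)R0 → (0, 10, 0, 7, 6)
  clear (3,0): R3 −= (7)R0 → (0, 1, 7, 6, 2)
pivot(1,1)=8: scale R1 → (0, 1, 6, 7, 6)
  clear (2,1): R2 −= (10)R1 → (0, 0, 6, 3, 1)
  clear (3,1): R3 −= (1)R1 → (0, 0, 1, 10, 7)
pivot(2,2)=6: scale R2 → (0, 0, 1, 6, 2)
  clear (0,2): R0 −= (8)R2 → (1, 0, 0, 6, 4)
  clear (1,2): R1 −= (6)R2 → (0, 1, 0, 4, 5)
  clear (3,2): R3 −= (1)R2 → (0, 0, 0, 4, 5)
pivot(3,3)=4: scale R3 → (0, 0, 0, 1, 4)
  clear (0,3): R0 −= (6)R3 → (1, 0, 0, 0, 2)
  clear (1,3): R1 −= (4)R3 → (0, 1, 0, 0, 0)
  clear (2,3): R2 −= (6)R3 → (0, 0, 1, 0, 0)

pivot columns: 0, 1, 2, 3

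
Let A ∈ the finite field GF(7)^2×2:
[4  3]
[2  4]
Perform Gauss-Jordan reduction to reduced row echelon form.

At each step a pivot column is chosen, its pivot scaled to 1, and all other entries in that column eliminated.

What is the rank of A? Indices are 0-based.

step 1: normalize row 0 (÷4) = (1, 6)
  row 1: subtract 2×row0 = (0, 6)
step 2: normalize row 1 (÷6) = (0, 1)
  row 0: subtract 6×row1 = (1, 0)

rank = 2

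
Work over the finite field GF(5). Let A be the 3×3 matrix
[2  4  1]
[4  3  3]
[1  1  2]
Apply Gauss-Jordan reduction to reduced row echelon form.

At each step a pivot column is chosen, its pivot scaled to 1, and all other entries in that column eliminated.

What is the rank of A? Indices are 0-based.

[1] R0 /= 2  ⇒  (1, 2, 3)
     R1 -= 4·R0  ⇒  (0, 0, 1)
     R2 -= 1·R0  ⇒  (0, 4, 4)
[2] R1 <-> R2
[2] R1 /= 4  ⇒  (0, 1, 1)
     R0 -= 2·R1  ⇒  (1, 0, 1)
[3] R2 /= 1  ⇒  (0, 0, 1)
     R0 -= 1·R2  ⇒  (1, 0, 0)
     R1 -= 1·R2  ⇒  (0, 1, 0)

rank = 3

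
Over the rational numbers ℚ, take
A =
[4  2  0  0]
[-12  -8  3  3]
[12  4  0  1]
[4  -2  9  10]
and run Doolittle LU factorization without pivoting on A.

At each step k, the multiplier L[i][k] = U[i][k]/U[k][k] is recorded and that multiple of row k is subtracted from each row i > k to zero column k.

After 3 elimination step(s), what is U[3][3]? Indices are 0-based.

U[3][3] = 2

Step 1: pivot at (0,0) is 4.
  row1 ← row1 − (-3)·row0  ⇒  L[1][0]=-3, U row1=(0, -2, 3, 3)
  row2 ← row2 − (3)·row0  ⇒  L[2][0]=3, U row2=(0, -2, 0, 1)
  row3 ← row3 − (1)·row0  ⇒  L[3][0]=1, U row3=(0, -4, 9, 10)
Step 2: pivot at (1,1) is -2.
  row2 ← row2 − (1)·row1  ⇒  L[2][1]=1, U row2=(0, 0, -3, -2)
  row3 ← row3 − (2)·row1  ⇒  L[3][1]=2, U row3=(0, 0, 3, 4)
Step 3: pivot at (2,2) is -3.
  row3 ← row3 − (-1)·row2  ⇒  L[3][2]=-1, U row3=(0, 0, 0, 2)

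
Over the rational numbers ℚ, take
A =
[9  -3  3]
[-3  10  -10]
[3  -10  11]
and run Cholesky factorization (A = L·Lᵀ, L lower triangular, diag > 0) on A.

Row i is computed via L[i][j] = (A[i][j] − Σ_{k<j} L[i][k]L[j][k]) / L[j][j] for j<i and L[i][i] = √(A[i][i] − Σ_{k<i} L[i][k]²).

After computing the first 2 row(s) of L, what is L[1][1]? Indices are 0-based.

L[1][1] = 3

Step 1: L[0][0] = √(9) = 3.
  L[1][0] = (-3) / L[0][0] = -1.
Step 2: L[1][1] = √(9) = 3.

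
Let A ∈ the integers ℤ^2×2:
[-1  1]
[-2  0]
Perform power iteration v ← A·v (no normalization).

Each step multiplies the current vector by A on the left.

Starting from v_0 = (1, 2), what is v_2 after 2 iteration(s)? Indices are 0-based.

v_2 = (-3, -2)

v_0 = (1, 2).
v_1 = A·v_0 = (1, -2).
v_2 = A·v_1 = (-3, -2).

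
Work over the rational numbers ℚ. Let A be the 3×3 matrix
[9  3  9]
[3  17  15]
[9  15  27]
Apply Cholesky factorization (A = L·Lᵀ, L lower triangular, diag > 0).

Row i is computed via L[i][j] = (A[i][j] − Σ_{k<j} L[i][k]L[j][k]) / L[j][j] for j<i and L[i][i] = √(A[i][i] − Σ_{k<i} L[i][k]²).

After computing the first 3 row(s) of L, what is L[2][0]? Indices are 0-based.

Step 1: L[0][0] = √(9) = 3.
  L[1][0] = (3) / L[0][0] = 1.
Step 2: L[1][1] = √(16) = 4.
  L[2][0] = (9) / L[0][0] = 3.
  L[2][1] = (12) / L[1][1] = 3.
Step 3: L[2][2] = √(9) = 3.

L[2][0] = 3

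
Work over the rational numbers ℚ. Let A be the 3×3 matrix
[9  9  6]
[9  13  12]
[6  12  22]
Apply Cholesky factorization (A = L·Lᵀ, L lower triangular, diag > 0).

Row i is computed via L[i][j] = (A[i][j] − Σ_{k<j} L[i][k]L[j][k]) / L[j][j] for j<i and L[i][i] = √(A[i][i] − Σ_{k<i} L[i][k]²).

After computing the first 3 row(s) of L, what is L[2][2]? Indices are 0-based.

Step 1: L[0][0] = √(9) = 3.
  L[1][0] = (9) / L[0][0] = 3.
Step 2: L[1][1] = √(4) = 2.
  L[2][0] = (6) / L[0][0] = 2.
  L[2][1] = (6) / L[1][1] = 3.
Step 3: L[2][2] = √(9) = 3.

L[2][2] = 3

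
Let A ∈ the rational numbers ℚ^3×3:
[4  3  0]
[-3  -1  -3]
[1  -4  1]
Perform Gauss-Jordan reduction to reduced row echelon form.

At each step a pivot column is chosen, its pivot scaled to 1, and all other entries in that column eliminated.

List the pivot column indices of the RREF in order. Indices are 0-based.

step 1: normalize row 0 (÷4) = (1, 3/4, 0)
  row 1: subtract -3×row0 = (0, 5/4, -3)
  row 2: subtract 1×row0 = (0, -19/4, 1)
step 2: normalize row 1 (÷5/4) = (0, 1, -12/5)
  row 0: subtract 3/4×row1 = (1, 0, 9/5)
  row 2: subtract -19/4×row1 = (0, 0, -52/5)
step 3: normalize row 2 (÷-52/5) = (0, 0, 1)
  row 0: subtract 9/5×row2 = (1, 0, 0)
  row 1: subtract -12/5×row2 = (0, 1, 0)

pivot columns: 0, 1, 2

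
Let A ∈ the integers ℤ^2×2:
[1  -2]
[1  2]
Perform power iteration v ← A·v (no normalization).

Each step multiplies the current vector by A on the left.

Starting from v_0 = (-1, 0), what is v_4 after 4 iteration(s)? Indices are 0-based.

v_0 = (-1, 0).
v_1 = A·v_0 = (-1, -1).
v_2 = A·v_1 = (1, -3).
v_3 = A·v_2 = (7, -5).
v_4 = A·v_3 = (17, -3).

v_4 = (17, -3)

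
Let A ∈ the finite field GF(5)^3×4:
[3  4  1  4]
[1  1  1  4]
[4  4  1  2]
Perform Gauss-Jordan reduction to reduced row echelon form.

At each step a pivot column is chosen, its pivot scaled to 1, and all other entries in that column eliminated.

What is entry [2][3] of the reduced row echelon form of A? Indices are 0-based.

pivot(0,0)=3: scale R0 → (1, 3, 2, 3)
  clear (1,0): R1 −= (1)R0 → (0, 3, 4, 1)
  clear (2,0): R2 −= (4)R0 → (0, 2, 3, 0)
pivot(1,1)=3: scale R1 → (0, 1, 3, 2)
  clear (0,1): R0 −= (3)R1 → (1, 0, 3, 2)
  clear (2,1): R2 −= (2)R1 → (0, 0, 2, 1)
pivot(2,2)=2: scale R2 → (0, 0, 1, 3)
  clear (0,2): R0 −= (3)R2 → (1, 0, 0, 3)
  clear (1,2): R1 −= (3)R2 → (0, 1, 0, 3)

M[2][3] = 3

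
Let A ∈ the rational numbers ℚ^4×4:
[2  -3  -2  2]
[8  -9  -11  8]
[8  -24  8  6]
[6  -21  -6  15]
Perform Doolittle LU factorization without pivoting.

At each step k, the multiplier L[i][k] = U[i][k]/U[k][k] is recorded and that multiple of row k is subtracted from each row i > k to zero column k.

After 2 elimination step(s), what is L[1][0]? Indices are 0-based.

L[1][0] = 4

Step 1: pivot at (0,0) is 2.
  row1 ← row1 − (4)·row0  ⇒  L[1][0]=4, U row1=(0, 3, -3, 0)
  row2 ← row2 − (4)·row0  ⇒  L[2][0]=4, U row2=(0, -12, 16, -2)
  row3 ← row3 − (3)·row0  ⇒  L[3][0]=3, U row3=(0, -12, 0, 9)
Step 2: pivot at (1,1) is 3.
  row2 ← row2 − (-4)·row1  ⇒  L[2][1]=-4, U row2=(0, 0, 4, -2)
  row3 ← row3 − (-4)·row1  ⇒  L[3][1]=-4, U row3=(0, 0, -12, 9)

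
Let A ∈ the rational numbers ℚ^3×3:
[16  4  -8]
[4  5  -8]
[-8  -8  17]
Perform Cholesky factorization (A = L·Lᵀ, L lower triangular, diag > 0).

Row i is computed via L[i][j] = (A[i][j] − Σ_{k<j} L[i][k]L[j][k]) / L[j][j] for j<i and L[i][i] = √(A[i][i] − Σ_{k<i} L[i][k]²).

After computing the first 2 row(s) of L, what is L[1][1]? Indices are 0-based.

Step 1: L[0][0] = √(16) = 4.
  L[1][0] = (4) / L[0][0] = 1.
Step 2: L[1][1] = √(4) = 2.

L[1][1] = 2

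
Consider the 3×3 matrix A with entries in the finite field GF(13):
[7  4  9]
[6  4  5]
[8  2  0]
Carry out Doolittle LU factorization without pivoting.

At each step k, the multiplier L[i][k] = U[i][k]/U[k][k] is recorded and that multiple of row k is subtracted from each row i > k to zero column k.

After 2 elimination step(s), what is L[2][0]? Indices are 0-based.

L[2][0] = 3

k=0: U[0][0]=7
  eliminate (1,0): mult=12, new row 1: (0, 8, 1); set L[1][0]=12
  eliminate (2,0): mult=3, new row 2: (0, 3, 12); set L[2][0]=3
k=1: U[1][1]=8
  eliminate (2,1): mult=2, new row 2: (0, 0, 10); set L[2][1]=2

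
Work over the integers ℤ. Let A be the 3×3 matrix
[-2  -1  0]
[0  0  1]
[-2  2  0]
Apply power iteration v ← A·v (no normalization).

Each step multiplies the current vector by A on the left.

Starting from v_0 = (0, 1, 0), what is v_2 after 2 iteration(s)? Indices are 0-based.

v_2 = (2, 2, 2)

v_0 = (0, 1, 0).
v_1 = A·v_0 = (-1, 0, 2).
v_2 = A·v_1 = (2, 2, 2).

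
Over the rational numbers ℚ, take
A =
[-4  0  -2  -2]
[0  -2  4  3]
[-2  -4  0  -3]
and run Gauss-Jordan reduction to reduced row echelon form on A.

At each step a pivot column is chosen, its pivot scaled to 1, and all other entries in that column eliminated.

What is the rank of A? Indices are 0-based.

[1] R0 /= -4  ⇒  (1, 0, 1/2, 1/2)
     R2 -= -2·R0  ⇒  (0, -4, 1, -2)
[2] R1 /= -2  ⇒  (0, 1, -2, -3/2)
     R2 -= -4·R1  ⇒  (0, 0, -7, -8)
[3] R2 /= -7  ⇒  (0, 0, 1, 8/7)
     R0 -= 1/2·R2  ⇒  (1, 0, 0, -1/14)
     R1 -= -2·R2  ⇒  (0, 1, 0, 11/14)

rank = 3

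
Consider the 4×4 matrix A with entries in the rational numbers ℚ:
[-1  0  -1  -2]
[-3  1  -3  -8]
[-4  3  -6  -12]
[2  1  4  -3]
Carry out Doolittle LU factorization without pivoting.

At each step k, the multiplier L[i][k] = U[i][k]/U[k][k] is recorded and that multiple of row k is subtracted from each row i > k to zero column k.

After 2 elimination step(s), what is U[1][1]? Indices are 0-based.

U[1][1] = 1

k=0: U[0][0]=-1
  eliminate (1,0): mult=3, new row 1: (0, 1, 0, -2); set L[1][0]=3
  eliminate (2,0): mult=4, new row 2: (0, 3, -2, -4); set L[2][0]=4
  eliminate (3,0): mult=-2, new row 3: (0, 1, 2, -7); set L[3][0]=-2
k=1: U[1][1]=1
  eliminate (2,1): mult=3, new row 2: (0, 0, -2, 2); set L[2][1]=3
  eliminate (3,1): mult=1, new row 3: (0, 0, 2, -5); set L[3][1]=1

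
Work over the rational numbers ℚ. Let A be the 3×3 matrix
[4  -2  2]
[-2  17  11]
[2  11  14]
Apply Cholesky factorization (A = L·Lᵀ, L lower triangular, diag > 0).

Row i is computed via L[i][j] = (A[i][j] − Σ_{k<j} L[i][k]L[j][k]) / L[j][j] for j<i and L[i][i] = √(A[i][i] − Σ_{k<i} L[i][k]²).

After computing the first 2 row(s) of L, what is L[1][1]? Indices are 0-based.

Step 1: L[0][0] = √(4) = 2.
  L[1][0] = (-2) / L[0][0] = -1.
Step 2: L[1][1] = √(16) = 4.

L[1][1] = 4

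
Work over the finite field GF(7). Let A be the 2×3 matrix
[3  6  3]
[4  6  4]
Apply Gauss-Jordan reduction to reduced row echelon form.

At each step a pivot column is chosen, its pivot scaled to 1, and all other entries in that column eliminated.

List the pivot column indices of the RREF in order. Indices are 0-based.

pivot columns: 0, 1

[1] R0 /= 3  ⇒  (1, 2, 1)
     R1 -= 4·R0  ⇒  (0, 5, 0)
[2] R1 /= 5  ⇒  (0, 1, 0)
     R0 -= 2·R1  ⇒  (1, 0, 1)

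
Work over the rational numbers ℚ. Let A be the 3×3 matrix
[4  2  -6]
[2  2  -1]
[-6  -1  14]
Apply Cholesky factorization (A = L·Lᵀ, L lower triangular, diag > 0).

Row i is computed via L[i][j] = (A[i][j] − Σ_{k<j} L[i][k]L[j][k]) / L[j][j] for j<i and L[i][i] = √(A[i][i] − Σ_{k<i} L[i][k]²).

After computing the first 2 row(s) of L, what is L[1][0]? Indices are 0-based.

L[1][0] = 1

Step 1: L[0][0] = √(4) = 2.
  L[1][0] = (2) / L[0][0] = 1.
Step 2: L[1][1] = √(1) = 1.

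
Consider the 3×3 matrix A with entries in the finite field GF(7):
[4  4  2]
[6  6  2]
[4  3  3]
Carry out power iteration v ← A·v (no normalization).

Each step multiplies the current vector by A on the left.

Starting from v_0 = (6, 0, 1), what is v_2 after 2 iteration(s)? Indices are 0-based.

v_2 = (2, 4, 5)

v_0 = (6, 0, 1).
v_1 = A·v_0 = (5, 3, 6).
v_2 = A·v_1 = (2, 4, 5).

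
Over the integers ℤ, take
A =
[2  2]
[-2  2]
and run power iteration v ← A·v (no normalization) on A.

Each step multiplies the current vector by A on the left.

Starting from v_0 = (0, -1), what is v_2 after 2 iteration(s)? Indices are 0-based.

v_0 = (0, -1).
v_1 = A·v_0 = (-2, -2).
v_2 = A·v_1 = (-8, 0).

v_2 = (-8, 0)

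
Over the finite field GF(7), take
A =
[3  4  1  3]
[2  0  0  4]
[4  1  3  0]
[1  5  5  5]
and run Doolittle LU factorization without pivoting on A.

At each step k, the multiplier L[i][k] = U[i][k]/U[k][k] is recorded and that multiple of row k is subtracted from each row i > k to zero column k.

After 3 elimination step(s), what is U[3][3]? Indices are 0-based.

U[3][3] = 2

[col 0] pivot 3
  R1 -= 3*R0 → (0, 2, 4, 2)  (L[1][0] := 3)
  R2 -= 6*R0 → (0, 5, 4, 3)  (L[2][0] := 6)
  R3 -= 5*R0 → (0, 6, 0, 4)  (L[3][0] := 5)
[col 1] pivot 2
  R2 -= 6*R1 → (0, 0, 1, 5)  (L[2][1] := 6)
  R3 -= 3*R1 → (0, 0, 2, 5)  (L[3][1] := 3)
[col 2] pivot 1
  R3 -= 2*R2 → (0, 0, 0, 2)  (L[3][2] := 2)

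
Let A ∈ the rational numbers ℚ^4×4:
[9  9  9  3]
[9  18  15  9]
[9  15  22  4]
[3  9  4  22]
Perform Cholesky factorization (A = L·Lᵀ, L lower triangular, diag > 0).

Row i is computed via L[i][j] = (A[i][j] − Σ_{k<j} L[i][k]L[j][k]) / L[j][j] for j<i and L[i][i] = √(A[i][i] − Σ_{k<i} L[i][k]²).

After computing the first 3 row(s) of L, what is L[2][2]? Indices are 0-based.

L[2][2] = 3

Step 1: L[0][0] = √(9) = 3.
  L[1][0] = (9) / L[0][0] = 3.
Step 2: L[1][1] = √(9) = 3.
  L[2][0] = (9) / L[0][0] = 3.
  L[2][1] = (6) / L[1][1] = 2.
Step 3: L[2][2] = √(9) = 3.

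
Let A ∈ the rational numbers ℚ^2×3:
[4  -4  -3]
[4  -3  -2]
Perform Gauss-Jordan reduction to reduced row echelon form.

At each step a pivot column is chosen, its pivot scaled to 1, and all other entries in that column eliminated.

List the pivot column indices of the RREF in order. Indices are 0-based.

pivot(0,0)=4: scale R0 → (1, -1, -3/4)
  clear (1,0): R1 −= (4)R0 → (0, 1, 1)
pivot(1,1)=1: scale R1 → (0, 1, 1)
  clear (0,1): R0 −= (-1)R1 → (1, 0, 1/4)

pivot columns: 0, 1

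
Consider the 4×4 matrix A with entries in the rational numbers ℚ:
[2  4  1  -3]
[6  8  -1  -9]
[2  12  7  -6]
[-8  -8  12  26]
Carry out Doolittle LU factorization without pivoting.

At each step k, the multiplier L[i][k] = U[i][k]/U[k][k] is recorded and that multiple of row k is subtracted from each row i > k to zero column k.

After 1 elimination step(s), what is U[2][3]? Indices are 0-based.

k=0: U[0][0]=2
  eliminate (1,0): mult=3, new row 1: (0, -4, -4, 0); set L[1][0]=3
  eliminate (2,0): mult=1, new row 2: (0, 8, 6, -3); set L[2][0]=1
  eliminate (3,0): mult=-4, new row 3: (0, 8, 16, 14); set L[3][0]=-4

U[2][3] = -3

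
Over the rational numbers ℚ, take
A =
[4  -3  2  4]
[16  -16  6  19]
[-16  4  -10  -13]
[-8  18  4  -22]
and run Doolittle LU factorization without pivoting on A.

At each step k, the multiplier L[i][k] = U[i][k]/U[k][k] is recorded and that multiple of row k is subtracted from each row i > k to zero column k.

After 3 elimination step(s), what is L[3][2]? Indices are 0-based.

[col 0] pivot 4
  R1 -= 4*R0 → (0, -4, -2, 3)  (L[1][0] := 4)
  R2 -= -4*R0 → (0, -8, -2, 3)  (L[2][0] := -4)
  R3 -= -2*R0 → (0, 12, 8, -14)  (L[3][0] := -2)
[col 1] pivot -4
  R2 -= 2*R1 → (0, 0, 2, -3)  (L[2][1] := 2)
  R3 -= -3*R1 → (0, 0, 2, -5)  (L[3][1] := -3)
[col 2] pivot 2
  R3 -= 1*R2 → (0, 0, 0, -2)  (L[3][2] := 1)

L[3][2] = 1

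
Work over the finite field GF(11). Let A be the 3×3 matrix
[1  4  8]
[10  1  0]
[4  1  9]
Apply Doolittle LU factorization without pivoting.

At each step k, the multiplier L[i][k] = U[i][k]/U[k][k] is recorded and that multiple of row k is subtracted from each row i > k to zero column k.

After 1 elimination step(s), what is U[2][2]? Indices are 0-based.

U[2][2] = 10

Step 1: pivot at (0,0) is 1.
  row1 ← row1 − (10)·row0  ⇒  L[1][0]=10, U row1=(0, 5, 8)
  row2 ← row2 − (4)·row0  ⇒  L[2][0]=4, U row2=(0, 7, 10)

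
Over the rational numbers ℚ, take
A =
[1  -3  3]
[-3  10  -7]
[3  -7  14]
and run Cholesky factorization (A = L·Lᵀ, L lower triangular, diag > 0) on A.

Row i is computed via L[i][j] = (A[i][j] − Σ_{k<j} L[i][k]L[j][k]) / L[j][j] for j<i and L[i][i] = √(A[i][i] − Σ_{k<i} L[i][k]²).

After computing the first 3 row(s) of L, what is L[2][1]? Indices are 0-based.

L[2][1] = 2

Step 1: L[0][0] = √(1) = 1.
  L[1][0] = (-3) / L[0][0] = -3.
Step 2: L[1][1] = √(1) = 1.
  L[2][0] = (3) / L[0][0] = 3.
  L[2][1] = (2) / L[1][1] = 2.
Step 3: L[2][2] = √(1) = 1.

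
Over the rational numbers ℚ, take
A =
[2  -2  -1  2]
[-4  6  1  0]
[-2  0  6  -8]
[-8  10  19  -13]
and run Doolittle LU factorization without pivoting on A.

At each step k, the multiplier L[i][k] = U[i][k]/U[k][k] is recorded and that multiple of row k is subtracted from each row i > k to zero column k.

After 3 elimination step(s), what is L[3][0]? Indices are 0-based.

[col 0] pivot 2
  R1 -= -2*R0 → (0, 2, -1, 4)  (L[1][0] := -2)
  R2 -= -1*R0 → (0, -2, 5, -6)  (L[2][0] := -1)
  R3 -= -4*R0 → (0, 2, 15, -5)  (L[3][0] := -4)
[col 1] pivot 2
  R2 -= -1*R1 → (0, 0, 4, -2)  (L[2][1] := -1)
  R3 -= 1*R1 → (0, 0, 16, -9)  (L[3][1] := 1)
[col 2] pivot 4
  R3 -= 4*R2 → (0, 0, 0, -1)  (L[3][2] := 4)

L[3][0] = -4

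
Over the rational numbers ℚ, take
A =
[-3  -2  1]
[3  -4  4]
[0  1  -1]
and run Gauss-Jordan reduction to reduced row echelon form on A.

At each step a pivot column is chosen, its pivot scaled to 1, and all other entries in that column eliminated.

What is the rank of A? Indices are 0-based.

rank = 3

pivot(0,0)=-3: scale R0 → (1, 2/3, -1/3)
  clear (1,0): R1 −= (3)R0 → (0, -6, 5)
pivot(1,1)=-6: scale R1 → (0, 1, -5/6)
  clear (0,1): R0 −= (2/3)R1 → (1, 0, 2/9)
  clear (2,1): R2 −= (1)R1 → (0, 0, -1/6)
pivot(2,2)=-1/6: scale R2 → (0, 0, 1)
  clear (0,2): R0 −= (2/9)R2 → (1, 0, 0)
  clear (1,2): R1 −= (-5/6)R2 → (0, 1, 0)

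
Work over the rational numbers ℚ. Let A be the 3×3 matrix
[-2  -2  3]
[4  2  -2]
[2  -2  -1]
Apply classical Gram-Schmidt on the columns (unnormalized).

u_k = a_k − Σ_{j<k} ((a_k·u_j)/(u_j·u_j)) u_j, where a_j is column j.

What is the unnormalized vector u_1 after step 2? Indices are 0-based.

u_1 = (-4/3, 2/3, -8/3)

Step 1: u_0 = a_0 = (-2, 4, 2).
Step 2: u_1 = a_1 − (1/3)·u_0 = (-4/3, 2/3, -8/3).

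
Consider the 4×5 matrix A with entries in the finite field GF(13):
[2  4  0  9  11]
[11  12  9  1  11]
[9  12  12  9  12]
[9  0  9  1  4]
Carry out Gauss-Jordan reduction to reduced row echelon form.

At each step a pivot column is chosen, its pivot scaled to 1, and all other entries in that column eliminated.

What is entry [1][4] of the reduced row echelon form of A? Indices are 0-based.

M[1][4] = 11

pivot(0,0)=2: scale R0 → (1, 2, 0, 11, 12)
  clear (1,0): R1 −= (11)R0 → (0, 3, 9, 10, 9)
  clear (2,0): R2 −= (9)R0 → (0, 7, 12, 1, 8)
  clear (3,0): R3 −= (9)R0 → (0, 8, 9, 6, 0)
pivot(1,1)=3: scale R1 → (0, 1, 3, 12, 3)
  clear (0,1): R0 −= (2)R1 → (1, 0, 7, 0, 6)
  clear (2,1): R2 −= (7)R1 → (0, 0, 4, 8, 0)
  clear (3,1): R3 −= (8)R1 → (0, 0, 11, 1, 2)
pivot(2,2)=4: scale R2 → (0, 0, 1, 2, 0)
  clear (0,2): R0 −= (7)R2 → (1, 0, 0, 12, 6)
  clear (1,2): R1 −= (3)R2 → (0, 1, 0, 6, 3)
  clear (3,2): R3 −= (11)R2 → (0, 0, 0, 5, 2)
pivot(3,3)=5: scale R3 → (0, 0, 0, 1, 3)
  clear (0,3): R0 −= (12)R3 → (1, 0, 0, 0, 9)
  clear (1,3): R1 −= (6)R3 → (0, 1, 0, 0, 11)
  clear (2,3): R2 −= (2)R3 → (0, 0, 1, 0, 7)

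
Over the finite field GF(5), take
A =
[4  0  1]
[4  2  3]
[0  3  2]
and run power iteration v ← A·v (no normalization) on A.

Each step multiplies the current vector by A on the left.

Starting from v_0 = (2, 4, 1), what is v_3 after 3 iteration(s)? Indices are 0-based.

v_0 = (2, 4, 1).
v_1 = A·v_0 = (4, 4, 4).
v_2 = A·v_1 = (0, 1, 0).
v_3 = A·v_2 = (0, 2, 3).

v_3 = (0, 2, 3)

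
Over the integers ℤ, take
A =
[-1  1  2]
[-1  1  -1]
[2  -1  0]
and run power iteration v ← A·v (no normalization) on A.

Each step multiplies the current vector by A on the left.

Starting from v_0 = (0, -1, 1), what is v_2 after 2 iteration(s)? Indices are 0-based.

v_0 = (0, -1, 1).
v_1 = A·v_0 = (1, -2, 1).
v_2 = A·v_1 = (-1, -4, 4).

v_2 = (-1, -4, 4)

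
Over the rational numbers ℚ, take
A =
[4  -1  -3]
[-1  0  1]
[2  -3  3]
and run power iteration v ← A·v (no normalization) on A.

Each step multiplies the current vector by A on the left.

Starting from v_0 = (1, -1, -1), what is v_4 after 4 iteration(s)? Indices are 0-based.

v_0 = (1, -1, -1).
v_1 = A·v_0 = (8, -2, 2).
v_2 = A·v_1 = (28, -6, 28).
v_3 = A·v_2 = (34, 0, 158).
v_4 = A·v_3 = (-338, 124, 542).

v_4 = (-338, 124, 542)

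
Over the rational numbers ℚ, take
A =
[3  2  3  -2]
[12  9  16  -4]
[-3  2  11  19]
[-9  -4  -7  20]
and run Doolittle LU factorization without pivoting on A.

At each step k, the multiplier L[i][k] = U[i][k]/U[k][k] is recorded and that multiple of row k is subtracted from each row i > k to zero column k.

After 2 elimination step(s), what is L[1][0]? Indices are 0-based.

L[1][0] = 4

[col 0] pivot 3
  R1 -= 4*R0 → (0, 1, 4, 4)  (L[1][0] := 4)
  R2 -= -1*R0 → (0, 4, 14, 17)  (L[2][0] := -1)
  R3 -= -3*R0 → (0, 2, 2, 14)  (L[3][0] := -3)
[col 1] pivot 1
  R2 -= 4*R1 → (0, 0, -2, 1)  (L[2][1] := 4)
  R3 -= 2*R1 → (0, 0, -6, 6)  (L[3][1] := 2)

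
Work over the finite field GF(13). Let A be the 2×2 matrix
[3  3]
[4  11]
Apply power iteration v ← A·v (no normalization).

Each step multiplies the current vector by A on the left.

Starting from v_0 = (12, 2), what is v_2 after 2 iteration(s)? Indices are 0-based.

v_2 = (11, 2)

v_0 = (12, 2).
v_1 = A·v_0 = (3, 5).
v_2 = A·v_1 = (11, 2).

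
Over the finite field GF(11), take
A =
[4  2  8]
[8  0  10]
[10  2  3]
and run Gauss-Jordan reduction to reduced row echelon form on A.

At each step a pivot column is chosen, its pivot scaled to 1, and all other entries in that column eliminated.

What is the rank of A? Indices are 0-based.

[1] R0 /= 4  ⇒  (1, 6, 2)
     R1 -= 8·R0  ⇒  (0, 7, 5)
     R2 -= 10·R0  ⇒  (0, 8, 5)
[2] R1 /= 7  ⇒  (0, 1, 7)
     R0 -= 6·R1  ⇒  (1, 0, 4)
     R2 -= 8·R1  ⇒  (0, 0, 4)
[3] R2 /= 4  ⇒  (0, 0, 1)
     R0 -= 4·R2  ⇒  (1, 0, 0)
     R1 -= 7·R2  ⇒  (0, 1, 0)

rank = 3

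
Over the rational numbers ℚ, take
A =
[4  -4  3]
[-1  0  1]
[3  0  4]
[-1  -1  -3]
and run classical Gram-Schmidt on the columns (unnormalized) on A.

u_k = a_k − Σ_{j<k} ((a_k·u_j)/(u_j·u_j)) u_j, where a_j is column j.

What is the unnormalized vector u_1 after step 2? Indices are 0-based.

u_1 = (-16/9, -5/9, 5/3, -14/9)

Step 1: u_0 = a_0 = (4, -1, 3, -1).
Step 2: u_1 = a_1 − (-5/9)·u_0 = (-16/9, -5/9, 5/3, -14/9).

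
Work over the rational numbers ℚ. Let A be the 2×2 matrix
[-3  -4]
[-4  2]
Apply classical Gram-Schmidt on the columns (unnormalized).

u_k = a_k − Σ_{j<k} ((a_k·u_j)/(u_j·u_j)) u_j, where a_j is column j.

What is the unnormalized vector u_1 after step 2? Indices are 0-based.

Step 1: u_0 = a_0 = (-3, -4).
Step 2: u_1 = a_1 − (4/25)·u_0 = (-88/25, 66/25).

u_1 = (-88/25, 66/25)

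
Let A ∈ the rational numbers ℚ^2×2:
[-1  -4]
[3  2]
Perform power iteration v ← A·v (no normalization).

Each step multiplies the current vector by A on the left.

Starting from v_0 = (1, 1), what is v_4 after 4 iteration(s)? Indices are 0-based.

v_0 = (1, 1).
v_1 = A·v_0 = (-5, 5).
v_2 = A·v_1 = (-15, -5).
v_3 = A·v_2 = (35, -55).
v_4 = A·v_3 = (185, -5).

v_4 = (185, -5)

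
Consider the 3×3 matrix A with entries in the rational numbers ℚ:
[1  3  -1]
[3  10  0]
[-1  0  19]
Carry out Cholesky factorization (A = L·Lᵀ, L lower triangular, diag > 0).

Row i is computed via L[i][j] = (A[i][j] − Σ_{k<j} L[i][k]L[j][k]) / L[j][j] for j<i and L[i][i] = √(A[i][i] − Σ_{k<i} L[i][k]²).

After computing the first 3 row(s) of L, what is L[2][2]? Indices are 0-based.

L[2][2] = 3

Step 1: L[0][0] = √(1) = 1.
  L[1][0] = (3) / L[0][0] = 3.
Step 2: L[1][1] = √(1) = 1.
  L[2][0] = (-1) / L[0][0] = -1.
  L[2][1] = (3) / L[1][1] = 3.
Step 3: L[2][2] = √(9) = 3.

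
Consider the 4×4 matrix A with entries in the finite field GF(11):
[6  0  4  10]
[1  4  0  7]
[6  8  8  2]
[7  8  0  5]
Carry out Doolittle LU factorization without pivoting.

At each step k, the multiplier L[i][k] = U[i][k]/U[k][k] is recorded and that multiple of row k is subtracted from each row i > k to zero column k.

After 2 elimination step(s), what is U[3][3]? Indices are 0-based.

U[3][3] = 1

[col 0] pivot 6
  R1 -= 2*R0 → (0, 4, 3, 9)  (L[1][0] := 2)
  R2 -= 1*R0 → (0, 8, 4, 3)  (L[2][0] := 1)
  R3 -= 3*R0 → (0, 8, 10, 8)  (L[3][0] := 3)
[col 1] pivot 4
  R2 -= 2*R1 → (0, 0, 9, 7)  (L[2][1] := 2)
  R3 -= 2*R1 → (0, 0, 4, 1)  (L[3][1] := 2)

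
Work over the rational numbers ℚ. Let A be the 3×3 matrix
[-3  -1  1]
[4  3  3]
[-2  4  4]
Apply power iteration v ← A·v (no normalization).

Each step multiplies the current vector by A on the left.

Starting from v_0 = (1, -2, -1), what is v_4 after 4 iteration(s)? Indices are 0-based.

v_0 = (1, -2, -1).
v_1 = A·v_0 = (-2, -5, -14).
v_2 = A·v_1 = (-3, -65, -72).
v_3 = A·v_2 = (2, -423, -542).
v_4 = A·v_3 = (-125, -2887, -3864).

v_4 = (-125, -2887, -3864)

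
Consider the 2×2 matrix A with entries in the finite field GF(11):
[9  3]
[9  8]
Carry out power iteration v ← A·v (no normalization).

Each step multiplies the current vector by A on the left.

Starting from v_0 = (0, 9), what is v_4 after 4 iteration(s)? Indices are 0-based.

v_4 = (8, 7)

v_0 = (0, 9).
v_1 = A·v_0 = (5, 6).
v_2 = A·v_1 = (8, 5).
v_3 = A·v_2 = (10, 2).
v_4 = A·v_3 = (8, 7).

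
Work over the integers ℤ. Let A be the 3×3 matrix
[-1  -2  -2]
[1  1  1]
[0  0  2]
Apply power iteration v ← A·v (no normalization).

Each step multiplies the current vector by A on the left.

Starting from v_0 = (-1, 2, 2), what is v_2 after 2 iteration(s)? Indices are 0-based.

v_2 = (-7, 0, 8)

v_0 = (-1, 2, 2).
v_1 = A·v_0 = (-7, 3, 4).
v_2 = A·v_1 = (-7, 0, 8).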